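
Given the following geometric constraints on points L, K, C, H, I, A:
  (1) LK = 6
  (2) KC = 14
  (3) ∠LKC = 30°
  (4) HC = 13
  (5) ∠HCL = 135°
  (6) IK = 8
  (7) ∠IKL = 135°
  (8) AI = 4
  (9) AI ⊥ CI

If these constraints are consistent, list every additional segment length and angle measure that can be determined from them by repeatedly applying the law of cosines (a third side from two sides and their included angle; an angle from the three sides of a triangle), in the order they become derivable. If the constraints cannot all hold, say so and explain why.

The constraints are consistent. Derivable facts, in order:
After 1 step:
- LC ≈ 9.3
- LI ≈ 12.96
After 2 steps:
- LH ≈ 20.65
- ∠CLK = 131.18°
- ∠ILK = 25.89°
- ∠KCL = 18.82°
- ∠KIL = 19.11°
After 3 steps:
- ∠CHL = 18.57°
- ∠CLH = 26.43°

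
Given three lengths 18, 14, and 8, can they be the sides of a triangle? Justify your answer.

Sort the sides: 8, 14, 18.
It suffices to check that the sum of the two smallest exceeds the largest:
8 + 14 = 22 > 18. ✓
Yes, a valid triangle can be formed.

Yes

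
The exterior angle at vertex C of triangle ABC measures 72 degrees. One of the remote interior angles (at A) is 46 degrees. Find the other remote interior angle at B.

angle B = 72 - 46 = 26 degrees (exterior angle theorem).

26 degrees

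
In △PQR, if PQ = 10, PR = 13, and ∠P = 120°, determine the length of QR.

When two sides and the included angle are known, the law of cosines gives the third side.
c^2 = a^2 + b^2 - 2ab cos(C) generalizes the Pythagorean theorem to non-right triangles.
Here: QR^2 = 100 + 169 - 260*(-1/2) = 399
QR = sqrt(399)

sqrt(399)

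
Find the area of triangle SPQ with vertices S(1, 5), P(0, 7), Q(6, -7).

Using the Shoelace formula for a triangle:
Area = (1/2)|x0(y1 - y2) + x1(y2 - y0) + x2(y0 - y1)|
Area = (1/2)|1(7 - -7) + 0(-7 - 5) + 6(5 - 7)|
Area = (1/2)|14 + 0 + -12|
Area = (1/2)|2|
Area = (1/2)(2)
Area = 1

1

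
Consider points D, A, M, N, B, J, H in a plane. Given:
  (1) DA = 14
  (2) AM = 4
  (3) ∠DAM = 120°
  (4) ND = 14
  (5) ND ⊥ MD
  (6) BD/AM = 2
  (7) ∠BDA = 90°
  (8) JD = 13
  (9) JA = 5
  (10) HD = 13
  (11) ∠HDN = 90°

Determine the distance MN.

Step 1: By the law of cosines on triangle DAM: DM² = 14² + 4² − 2·14·4·cos(120°) = 268, so DM = 2·√67.
Step 2: By the law of cosines on triangle MDN: MN² = (2·√67)² + 14² − 2·2·√67·14·cos(90°) = 464, so MN = 4·√29.

Therefore, the length of MN = 4·√29.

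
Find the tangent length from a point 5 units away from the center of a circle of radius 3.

The tangent, radius, and line from the external point to the center form a right triangle.
The right angle is where the tangent meets the radius.
By the Pythagorean theorem: tangent² + 3² = 5²
tangent² = 25 - 9 = 16
tangent = 4

4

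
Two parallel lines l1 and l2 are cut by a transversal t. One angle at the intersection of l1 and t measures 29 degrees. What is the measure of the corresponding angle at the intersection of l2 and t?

Corresponding angles are equal: 29 degrees.

29 degrees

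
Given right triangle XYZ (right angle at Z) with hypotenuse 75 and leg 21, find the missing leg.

By the Pythagorean theorem: YZ^2 = XY^2 - XZ^2
YZ^2 = 75^2 - 21^2 = 5625 - 441 = 5184
YZ = sqrt(5184) = 72

72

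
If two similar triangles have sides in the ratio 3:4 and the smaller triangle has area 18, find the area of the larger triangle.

For similar figures, the area ratio equals the square of the side ratio.
Side ratio (the smaller triangle to the larger triangle) = 3:4, so area ratio = 3^2:4^2 = 9:16.
If the area of the smaller triangle is 18, then the area of the larger triangle = 18 * (16/9) = 32.

32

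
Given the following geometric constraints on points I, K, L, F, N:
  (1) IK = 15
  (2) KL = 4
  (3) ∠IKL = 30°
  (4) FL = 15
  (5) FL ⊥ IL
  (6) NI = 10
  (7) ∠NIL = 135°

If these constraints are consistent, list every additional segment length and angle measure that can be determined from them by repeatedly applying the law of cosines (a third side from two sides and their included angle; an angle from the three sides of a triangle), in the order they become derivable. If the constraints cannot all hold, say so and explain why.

The constraints are consistent. Derivable facts, in order:
After 1 step:
- IL ≈ 11.71
After 2 steps:
- IF ≈ 19.03
- LN ≈ 20.07
- ∠ILK = 140.16°
- ∠KIL = 9.84°
After 3 steps:
- ∠FIL = 52.03°
- ∠IFL = 37.97°
- ∠ILN = 20.63°
- ∠INL = 24.37°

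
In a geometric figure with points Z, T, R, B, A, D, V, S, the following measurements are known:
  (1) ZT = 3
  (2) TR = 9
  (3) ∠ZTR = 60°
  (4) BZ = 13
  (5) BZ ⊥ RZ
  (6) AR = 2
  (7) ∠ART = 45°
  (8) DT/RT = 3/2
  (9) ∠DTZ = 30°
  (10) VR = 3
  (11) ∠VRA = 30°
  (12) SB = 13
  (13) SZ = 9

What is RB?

Step 1: By the law of cosines on triangle ZTR: ZR² = 3² + 9² − 2·3·9·cos(60°) = 63, so ZR = 3·√7.
Step 2: By the law of cosines on triangle RZB: RB² = (3·√7)² + 13² − 2·3·√7·13·cos(90°) = 232, so RB = 2·√58.

Therefore, the length of RB = 2·√58.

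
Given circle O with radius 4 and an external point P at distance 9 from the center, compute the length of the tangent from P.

Let T be the point of tangency. Then OT ⊥ PT (radius ⊥ tangent).
In right triangle OTP: OP² = OT² + PT²
9² = 4² + PT²
PT² = 65, PT = sqrt(65)

sqrt(65)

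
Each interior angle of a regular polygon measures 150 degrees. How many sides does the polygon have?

Exterior angle = 180 - 150 = 30. n = 360 / 30 = 12.

12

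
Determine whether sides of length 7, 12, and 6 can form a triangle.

Sort the sides: 6, 7, 12.
It suffices to check that the sum of the two smallest exceeds the largest:
6 + 7 = 13 > 12. ✓
Yes, a valid triangle can be formed.

Yes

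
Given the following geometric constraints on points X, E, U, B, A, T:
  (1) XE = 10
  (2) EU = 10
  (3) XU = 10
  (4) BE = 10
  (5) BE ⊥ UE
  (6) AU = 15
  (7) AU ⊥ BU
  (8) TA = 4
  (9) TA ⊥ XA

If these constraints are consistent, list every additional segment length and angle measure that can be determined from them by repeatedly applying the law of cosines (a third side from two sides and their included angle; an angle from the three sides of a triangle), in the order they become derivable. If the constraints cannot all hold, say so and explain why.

The constraints are consistent. Derivable facts, in order:
After 1 step:
- UB = 10·√2
- ∠EUX = 60°
- ∠EXU = 60°
- ∠UEX = 60°
After 2 steps:
- BA = 5·√17
- ∠BUE = 45°
- ∠EBU = 45°
After 3 steps:
- ∠ABU = 46.69°
- ∠BAU = 43.31°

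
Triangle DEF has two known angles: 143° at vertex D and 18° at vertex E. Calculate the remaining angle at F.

angle F = 180 - 143 - 18 = 19 degrees.

19 degrees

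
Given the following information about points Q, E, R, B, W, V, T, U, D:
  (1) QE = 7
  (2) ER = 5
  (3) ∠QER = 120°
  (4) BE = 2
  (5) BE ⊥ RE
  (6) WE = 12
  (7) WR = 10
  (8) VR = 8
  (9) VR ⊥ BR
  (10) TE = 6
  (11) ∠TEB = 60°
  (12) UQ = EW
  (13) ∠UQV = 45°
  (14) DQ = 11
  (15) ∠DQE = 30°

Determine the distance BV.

Step 1: By the law of cosines on triangle BER: BR² = 2² + 5² − 2·2·5·cos(90°) = 29, so BR = √29.
Step 2: By the law of cosines on triangle BRV: BV² = √29² + 8² − 2·√29·8·cos(90°) = 93, so BV = √93.

Therefore, the length of BV = √93.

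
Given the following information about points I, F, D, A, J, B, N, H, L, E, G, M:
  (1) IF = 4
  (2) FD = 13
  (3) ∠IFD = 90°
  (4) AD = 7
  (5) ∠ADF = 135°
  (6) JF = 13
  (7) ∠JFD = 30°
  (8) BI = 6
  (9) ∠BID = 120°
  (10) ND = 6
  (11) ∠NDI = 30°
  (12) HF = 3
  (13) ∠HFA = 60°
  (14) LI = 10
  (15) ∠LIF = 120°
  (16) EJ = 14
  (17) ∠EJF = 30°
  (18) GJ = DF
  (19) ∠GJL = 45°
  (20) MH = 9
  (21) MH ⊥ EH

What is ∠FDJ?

Step 1: By the law of cosines on triangle DFJ: DJ² = 13² + 13² − 2·13·13·cos(30°) = 45.28, so DJ ≈ 6.73.
Step 2: By the inverse law of cosines on triangle FDJ: cos(∠FDJ) = (13² + 6.73² − 13²) / (2·13·6.73) = 45.28/174.96 = 0.2588, so ∠FDJ = 75°.

Therefore, the measure of angle ∠FDJ = 75°.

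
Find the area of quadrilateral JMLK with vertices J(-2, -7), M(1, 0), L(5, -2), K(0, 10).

The Shoelace formula works by pairing each vertex with the next (cycling back to the first).
For each pair, compute x_i*y_(i+1) - x_(i+1)*y_i:
  (-2*0 - 1*-7) = 7
  (1*-2 - 5*0) = -2
  (5*10 - 0*-2) = 50
  (0*-7 - -2*10) = 20
Taking half the absolute value of the total: Area = (1/2)(75) = 75/2.

75/2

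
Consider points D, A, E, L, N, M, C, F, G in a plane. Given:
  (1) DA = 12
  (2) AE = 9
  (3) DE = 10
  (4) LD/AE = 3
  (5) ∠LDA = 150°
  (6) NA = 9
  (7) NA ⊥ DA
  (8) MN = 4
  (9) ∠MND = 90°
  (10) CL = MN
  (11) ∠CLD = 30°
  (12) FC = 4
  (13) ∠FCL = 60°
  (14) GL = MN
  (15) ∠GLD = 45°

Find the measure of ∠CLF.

From the given relations: CL = MN = 4.
Step 1: By the law of cosines on triangle LCF: LF² = 4² + 4² − 2·4·4·cos(60°) = 16, so LF = 4.
Step 2: By the inverse law of cosines on triangle CLF: cos(∠CLF) = (4² + 4² − 4²) / (2·4·4) = 16/32 = 0.5, so ∠CLF = 60°.

Therefore, the measure of angle ∠CLF = 60°.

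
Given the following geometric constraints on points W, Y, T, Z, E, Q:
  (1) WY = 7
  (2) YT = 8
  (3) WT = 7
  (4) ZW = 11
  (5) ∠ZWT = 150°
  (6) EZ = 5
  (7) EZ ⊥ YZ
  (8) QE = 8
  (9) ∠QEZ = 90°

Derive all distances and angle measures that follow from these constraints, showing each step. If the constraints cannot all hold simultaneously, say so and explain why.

The constraints are consistent.

Step 1: From TW = 7, WZ = 11, and ∠TWZ = 150°, by the law of cosines:
  TZ² = TW² + WZ² - 2·TW·WZ·cos(150°) = 49 + 121 + 133.4 = 303.4
  TZ ≈ 17.42

Step 2: From ZE = 5, EQ = 8, and ∠ZEQ = 90°, by the law of cosines:
  ZQ² = ZE² + EQ² - 2·ZE·EQ·cos(90°) = 25 + 64 - 0 = 89
  ZQ = √89

Step 3: From WT = 7, WY = 7, TY = 8, by the inverse law of cosines:
  cos(∠TWY) = (WT² + WY² - TY²) / (2·WT·WY)
  ∠TWY = 69.7°

Step 4: From YT = 8, YW = 7, TW = 7, by the inverse law of cosines:
  cos(∠TYW) = (YT² + YW² - TW²) / (2·YT·YW)
  ∠TYW = 55.15°

Step 5: From TW = 7, TY = 8, WY = 7, by the inverse law of cosines:
  cos(∠WTY) = (TW² + TY² - WY²) / (2·TW·TY)
  ∠WTY = 55.15°

Step 6: From TW = 7, TZ = 17.42, WZ = 11, by the inverse law of cosines:
  cos(∠WTZ) = (TW² + TZ² - WZ²) / (2·TW·TZ)
  ∠WTZ = 18.41°

Step 7: From ZE = 5, ZQ = √89, EQ = 8, by the inverse law of cosines:
  cos(∠EZQ) = (ZE² + ZQ² - EQ²) / (2·ZE·ZQ)
  ∠EZQ = 57.99°

Step 8: From ZT = 17.42, ZW = 11, TW = 7, by the inverse law of cosines:
  cos(∠TZW) = (ZT² + ZW² - TW²) / (2·ZT·ZW)
  ∠TZW = 11.59°

Step 9: From QE = 8, QZ = √89, EZ = 5, by the inverse law of cosines:
  cos(∠EQZ) = (QE² + QZ² - EZ²) / (2·QE·QZ)
  ∠EQZ = 32.01°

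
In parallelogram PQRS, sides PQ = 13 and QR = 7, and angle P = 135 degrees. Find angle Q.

Opposite sides of a parallelogram are parallel, so consecutive angles form co-interior angles on a transversal.
Co-interior angles sum to 180°, giving angle Q = 180 - 135 = 45 degrees.

45 degrees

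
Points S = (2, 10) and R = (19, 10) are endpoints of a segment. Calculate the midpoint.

The midpoint is the point halfway along the segment.
Move half the horizontal distance: 2 + (19 - 2)/2 = 2 + 17/2 = 21/2
Move half the vertical distance: 10 + (10 - 10)/2 = 10 + 0/2 = 10
Midpoint = (21/2, 10)

(21/2, 10)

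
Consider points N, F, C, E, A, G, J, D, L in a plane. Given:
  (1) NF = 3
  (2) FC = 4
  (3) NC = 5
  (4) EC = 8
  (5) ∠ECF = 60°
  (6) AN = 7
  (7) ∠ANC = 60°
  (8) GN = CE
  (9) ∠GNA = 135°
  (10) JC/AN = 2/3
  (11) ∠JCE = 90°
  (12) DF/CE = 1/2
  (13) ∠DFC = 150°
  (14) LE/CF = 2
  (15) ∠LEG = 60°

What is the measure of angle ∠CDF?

From the given relations: DF = 1/2·CE = 1/2·8 = 4.
Step 1: By the law of cosines on triangle DFC: DC² = 4² + 4² − 2·4·4·cos(150°) = 59.71, so DC ≈ 7.73.
Step 2: By the inverse law of cosines on triangle CDF: cos(∠CDF) = (7.73² + 4² − 4²) / (2·7.73·4) = 59.71/61.82 = 0.9659, so ∠CDF = 15°.

Therefore, the measure of angle ∠CDF = 15°.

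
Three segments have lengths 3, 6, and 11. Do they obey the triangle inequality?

Check the triangle inequality: 3 + 6 = 9 ≤ 11.
Since the sum of two sides does not exceed the third, no triangle can be formed.

No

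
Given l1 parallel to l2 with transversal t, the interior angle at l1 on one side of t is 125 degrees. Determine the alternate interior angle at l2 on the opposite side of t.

Alternate interior angles lie on opposite sides of the transversal, between the parallel lines.
By the alternate interior angle theorem, they are equal: 125 degrees.

125 degrees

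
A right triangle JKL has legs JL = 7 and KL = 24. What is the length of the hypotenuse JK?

In a right triangle, the square of the hypotenuse equals the sum of the squares of the two legs.
The legs are 7 and 24, so the hypotenuse = sqrt(49 + 576) = sqrt(625) = 25.

25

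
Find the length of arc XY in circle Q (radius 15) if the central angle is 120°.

Arc length = 2π(15)(1/3) = 10*pi

10*pi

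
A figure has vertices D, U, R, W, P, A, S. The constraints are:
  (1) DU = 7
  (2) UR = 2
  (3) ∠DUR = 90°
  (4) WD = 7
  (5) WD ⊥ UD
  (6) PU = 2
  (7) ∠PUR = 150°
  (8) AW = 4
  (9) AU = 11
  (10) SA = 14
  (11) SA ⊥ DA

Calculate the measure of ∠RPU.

Step 1: By the law of cosines on triangle PUR: PR² = 2² + 2² − 2·2·2·cos(150°) = 14.93, so PR ≈ 3.86.
Step 2: By the inverse law of cosines on triangle RPU: cos(∠RPU) = (3.86² + 2² − 2²) / (2·3.86·2) = 14.93/15.45 = 0.9659, so ∠RPU = 15°.

Therefore, the measure of angle ∠RPU = 15°.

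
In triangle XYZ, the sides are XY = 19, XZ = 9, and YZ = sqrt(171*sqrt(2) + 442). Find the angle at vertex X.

cos(X) = (19² + 9² - (sqrt(171*sqrt(2) + 442))²) / (2 × 19 × 9) = -sqrt(2)/2, so X = arccos(-sqrt(2)/2) = 135°.

135°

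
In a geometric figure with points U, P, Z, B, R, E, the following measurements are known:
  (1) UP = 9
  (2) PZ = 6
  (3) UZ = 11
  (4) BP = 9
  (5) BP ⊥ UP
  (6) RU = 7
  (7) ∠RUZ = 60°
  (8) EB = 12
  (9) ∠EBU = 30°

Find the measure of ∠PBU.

Step 1: By the law of cosines on triangle BPU: BU² = 9² + 9² − 2·9·9·cos(90°) = 162, so BU = 9·√2.
Step 2: By the inverse law of cosines on triangle PBU: cos(∠PBU) = (9² + (9·√2)² − 9²) / (2·9·9·√2) = 162/229.1 = 0.7071, so ∠PBU = 45°.

Therefore, the measure of angle ∠PBU = 45°.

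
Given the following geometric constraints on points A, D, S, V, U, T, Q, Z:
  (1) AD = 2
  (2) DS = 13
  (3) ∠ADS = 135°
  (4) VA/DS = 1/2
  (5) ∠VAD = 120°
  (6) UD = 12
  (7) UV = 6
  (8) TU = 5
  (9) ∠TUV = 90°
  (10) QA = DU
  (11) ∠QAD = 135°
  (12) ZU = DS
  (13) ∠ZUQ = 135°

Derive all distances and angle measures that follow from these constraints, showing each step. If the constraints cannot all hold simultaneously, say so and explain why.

The constraints are consistent.

From the given relations:
  VA = 1/2·DS = 1/2·13 ≈ 6.5
  QA = DU = 12
  ZU = DS = 13

Step 1: From AD = 2, DS = 13, and ∠ADS = 135°, by the law of cosines:
  AS² = AD² + DS² - 2·AD·DS·cos(135°) = 4 + 169 + 36.77 = 209.8
  AS ≈ 14.48

Step 2: From DA = 2, AV = 6.5, and ∠DAV = 120°, by the law of cosines:
  DV² = DA² + AV² - 2·DA·AV·cos(120°) = 4 + 42.25 + 13 = 59.25
  DV ≈ 7.7

Step 3: From DA = 2, AQ = 12, and ∠DAQ = 135°, by the law of cosines:
  DQ² = DA² + AQ² - 2·DA·AQ·cos(135°) = 4 + 144 + 33.94 = 181.9
  DQ ≈ 13.49

Step 4: From VU = 6, UT = 5, and ∠VUT = 90°, by the law of cosines:
  VT² = VU² + UT² - 2·VU·UT·cos(90°) = 36 + 25 - 0 = 61
  VT = √61

Step 5: From AD = 2, AS = 14.48, DS = 13, by the inverse law of cosines:
  cos(∠DAS) = (AD² + AS² - DS²) / (2·AD·AS)
  ∠DAS = 39.4°

Step 6: From DA = 2, DQ = 13.49, AQ = 12, by the inverse law of cosines:
  cos(∠ADQ) = (DA² + DQ² - AQ²) / (2·DA·DQ)
  ∠ADQ = 38.98°

Step 7: From DA = 2, DV = 7.7, AV = 6.5, by the inverse law of cosines:
  cos(∠ADV) = (DA² + DV² - AV²) / (2·DA·DV)
  ∠ADV = 47°

Step 8: From DU = 12, DV = 7.7, UV = 6, by the inverse law of cosines:
  cos(∠UDV) = (DU² + DV² - UV²) / (2·DU·DV)
  ∠UDV = 25.13°

Step 9: From SA = 14.48, SD = 13, AD = 2, by the inverse law of cosines:
  cos(∠ASD) = (SA² + SD² - AD²) / (2·SA·SD)
  ∠ASD = 5.6°

Step 10: From VA = 6.5, VD = 7.7, AD = 2, by the inverse law of cosines:
  cos(∠AVD) = (VA² + VD² - AD²) / (2·VA·VD)
  ∠AVD = 13°

Step 11: From VD = 7.7, VU = 6, DU = 12, by the inverse law of cosines:
  cos(∠DVU) = (VD² + VU² - DU²) / (2·VD·VU)
  ∠DVU = 121.86°

Step 12: From VT = √61, VU = 6, TU = 5, by the inverse law of cosines:
  cos(∠TVU) = (VT² + VU² - TU²) / (2·VT·VU)
  ∠TVU = 39.81°

Step 13: From UD = 12, UV = 6, DV = 7.7, by the inverse law of cosines:
  cos(∠DUV) = (UD² + UV² - DV²) / (2·UD·UV)
  ∠DUV = 33.01°

Step 14: From TU = 5, TV = √61, UV = 6, by the inverse law of cosines:
  cos(∠UTV) = (TU² + TV² - UV²) / (2·TU·TV)
  ∠UTV = 50.19°

Step 15: From QA = 12, QD = 13.49, AD = 2, by the inverse law of cosines:
  cos(∠AQD) = (QA² + QD² - AD²) / (2·QA·QD)
  ∠AQD = 6.02°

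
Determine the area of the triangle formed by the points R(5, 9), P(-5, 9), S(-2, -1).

Shoelace: Area = (1/2)|5(9--1) + -5(-1-9) + -2(9-9)| = (1/2)(100) = 50

50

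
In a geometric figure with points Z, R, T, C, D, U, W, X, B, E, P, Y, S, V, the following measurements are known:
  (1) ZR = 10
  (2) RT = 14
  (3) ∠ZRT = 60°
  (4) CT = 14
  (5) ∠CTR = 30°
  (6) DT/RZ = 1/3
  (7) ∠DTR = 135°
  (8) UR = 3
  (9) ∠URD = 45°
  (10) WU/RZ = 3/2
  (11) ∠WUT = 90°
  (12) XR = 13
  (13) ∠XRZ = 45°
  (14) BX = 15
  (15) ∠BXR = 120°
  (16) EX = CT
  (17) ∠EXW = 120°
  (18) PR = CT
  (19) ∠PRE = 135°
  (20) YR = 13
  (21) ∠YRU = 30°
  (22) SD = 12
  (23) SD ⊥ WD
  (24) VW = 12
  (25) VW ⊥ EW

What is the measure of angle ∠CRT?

Step 1: By the law of cosines on triangle RTC: RC² = 14² + 14² − 2·14·14·cos(30°) = 52.52, so RC ≈ 7.25.
Step 2: By the inverse law of cosines on triangle CRT: cos(∠CRT) = (7.25² + 14² − 14²) / (2·7.25·14) = 52.52/202.91 = 0.2588, so ∠CRT = 75°.

Therefore, the measure of angle ∠CRT = 75°.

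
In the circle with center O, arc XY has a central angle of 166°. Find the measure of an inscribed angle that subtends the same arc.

By the inscribed angle theorem, the inscribed angle is half the central angle.
Inscribed angle = 166° / 2 = 83°

83°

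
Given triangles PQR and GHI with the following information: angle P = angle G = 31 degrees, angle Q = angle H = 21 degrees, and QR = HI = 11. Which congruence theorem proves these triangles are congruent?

Consider the given information: angle P = angle G = 31 degrees, angle Q = angle H = 21 degrees, and QR = HI = 11
This is not SSS or SAS: SSS requires all three pairs of sides, but we don't have that. SAS requires two sides and the included angle between them.
The correct criterion is AAS. Two pairs of corresponding angles and a non-included side are equal (Angle-Angle-Side).

AAS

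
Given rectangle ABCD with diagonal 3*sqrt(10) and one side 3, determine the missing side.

b = sqrt(d^2 - a^2) = sqrt(90 - 9) = sqrt(81) = 9

9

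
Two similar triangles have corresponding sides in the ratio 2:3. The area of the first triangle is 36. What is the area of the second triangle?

Area ratio = (2/3)^2 = 4/9. Area of the second triangle = 36 * 9/4 = 81.

81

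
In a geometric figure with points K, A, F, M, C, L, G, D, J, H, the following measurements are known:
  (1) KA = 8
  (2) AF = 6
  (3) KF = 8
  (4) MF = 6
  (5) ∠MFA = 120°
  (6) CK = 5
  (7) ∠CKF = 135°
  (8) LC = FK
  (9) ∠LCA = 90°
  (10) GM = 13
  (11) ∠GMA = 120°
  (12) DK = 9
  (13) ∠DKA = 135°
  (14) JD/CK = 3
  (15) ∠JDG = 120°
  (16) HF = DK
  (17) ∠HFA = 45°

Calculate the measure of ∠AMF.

Step 1: By the law of cosines on triangle MFA: MA² = 6² + 6² − 2·6·6·cos(120°) = 108, so MA = 6·√3.
Step 2: By the inverse law of cosines on triangle AMF: cos(∠AMF) = ((6·√3)² + 6² − 6²) / (2·6·√3·6) = 108/124.71 = 0.866, so ∠AMF = 30°.

Therefore, the measure of angle ∠AMF = 30°.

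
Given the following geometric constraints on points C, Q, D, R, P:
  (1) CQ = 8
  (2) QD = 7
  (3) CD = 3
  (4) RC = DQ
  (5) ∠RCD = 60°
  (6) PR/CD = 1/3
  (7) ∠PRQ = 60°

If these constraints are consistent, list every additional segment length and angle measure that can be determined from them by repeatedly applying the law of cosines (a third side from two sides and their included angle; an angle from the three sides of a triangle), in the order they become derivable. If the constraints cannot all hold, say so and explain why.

The constraints are consistent. Derivable facts, in order:
After 1 step:
- DR = √37
- ∠CDQ = 98.21°
- ∠CQD = 21.79°
- ∠DCQ = 60°
After 2 steps:
- ∠CDR = 94.72°
- ∠CRD = 25.28°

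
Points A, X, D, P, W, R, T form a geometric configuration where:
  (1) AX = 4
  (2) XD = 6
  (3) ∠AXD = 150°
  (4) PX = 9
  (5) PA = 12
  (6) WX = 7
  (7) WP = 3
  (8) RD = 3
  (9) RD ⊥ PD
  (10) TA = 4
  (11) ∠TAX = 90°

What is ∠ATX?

Step 1: By the law of cosines on triangle TAX: TX² = 4² + 4² − 2·4·4·cos(90°) = 32, so TX = 4·√2.
Step 2: By the inverse law of cosines on triangle ATX: cos(∠ATX) = (4² + (4·√2)² − 4²) / (2·4·4·√2) = 32/45.25 = 0.7071, so ∠ATX = 45°.

Therefore, the measure of angle ∠ATX = 45°.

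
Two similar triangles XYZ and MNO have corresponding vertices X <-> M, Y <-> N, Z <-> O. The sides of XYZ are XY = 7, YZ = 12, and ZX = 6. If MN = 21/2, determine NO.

k = 21/2/7 = 3/2. NO = 3/2 * 12 = 18.

18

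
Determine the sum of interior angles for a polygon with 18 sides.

The sum of interior angles of an n-sided polygon is (n - 2) * 180.
For n = 18: (18 - 2) * 180 = 16 * 180 = 2880 degrees.

2880 degrees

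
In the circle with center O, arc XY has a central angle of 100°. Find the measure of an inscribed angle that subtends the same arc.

By the inscribed angle theorem, the inscribed angle is half the central angle.
Inscribed angle = 100° / 2 = 50°

50°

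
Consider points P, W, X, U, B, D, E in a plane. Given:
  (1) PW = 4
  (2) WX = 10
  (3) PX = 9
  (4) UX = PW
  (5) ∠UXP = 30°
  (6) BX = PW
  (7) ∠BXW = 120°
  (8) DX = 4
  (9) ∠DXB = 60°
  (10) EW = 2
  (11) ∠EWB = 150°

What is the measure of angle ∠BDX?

From the given relations: BX = PW = 4.
Step 1: By the law of cosines on triangle DXB: DB² = 4² + 4² − 2·4·4·cos(60°) = 16, so DB = 4.
Step 2: By the inverse law of cosines on triangle BDX: cos(∠BDX) = (4² + 4² − 4²) / (2·4·4) = 16/32 = 0.5, so ∠BDX = 60°.

Therefore, the measure of angle ∠BDX = 60°.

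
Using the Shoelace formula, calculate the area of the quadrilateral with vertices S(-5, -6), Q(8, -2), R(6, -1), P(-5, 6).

The Shoelace formula works by pairing each vertex with the next (cycling back to the first).
For each pair, compute x_i*y_(i+1) - x_(i+1)*y_i:
  (-5*-2 - 8*-6) = 58
  (8*-1 - 6*-2) = 4
  (6*6 - -5*-1) = 31
  (-5*-6 - -5*6) = 60
Taking half the absolute value of the total: Area = (1/2)(153) = 153/2.

153/2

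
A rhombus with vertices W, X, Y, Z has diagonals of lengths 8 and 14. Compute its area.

The diagonals of a rhombus divide it into four right triangles.
Each triangle has legs 8/ 2 = 4 and 14/2 = 7, so each has area (1/2)*4*7 = 14.
Four such triangles give total area = (d1 * d2) / 2 = 56.

56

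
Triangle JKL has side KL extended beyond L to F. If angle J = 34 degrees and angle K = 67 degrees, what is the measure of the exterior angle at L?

By the exterior angle theorem, an exterior angle of a triangle equals the sum of the two remote interior angles.
Exterior angle = angle J + angle K
Exterior angle = 34 + 67 = 101 degrees

101 degrees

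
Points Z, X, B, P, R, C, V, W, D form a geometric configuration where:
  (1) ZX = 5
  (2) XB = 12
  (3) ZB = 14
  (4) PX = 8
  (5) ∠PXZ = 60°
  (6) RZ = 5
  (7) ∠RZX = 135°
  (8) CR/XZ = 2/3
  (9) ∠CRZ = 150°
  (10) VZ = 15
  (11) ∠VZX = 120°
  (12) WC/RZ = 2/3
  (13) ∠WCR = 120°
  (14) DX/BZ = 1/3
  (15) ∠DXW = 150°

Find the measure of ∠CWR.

From the given relations: WC = 2/3·RZ = 2/3·5 ≈ 3.33; CR = 2/3·XZ = 2/3·5 ≈ 3.33.
Step 1: By the law of cosines on triangle WCR: WR² = 3.33² + 3.33² − 2·3.33·3.33·cos(120°) = 33.33, so WR ≈ 5.77.
Step 2: By the inverse law of cosines on triangle CWR: cos(∠CWR) = (3.33² + 5.77² − 3.33²) / (2·3.33·5.77) = 33.33/38.49 = 0.866, so ∠CWR = 30°.

Therefore, the measure of angle ∠CWR = 30°.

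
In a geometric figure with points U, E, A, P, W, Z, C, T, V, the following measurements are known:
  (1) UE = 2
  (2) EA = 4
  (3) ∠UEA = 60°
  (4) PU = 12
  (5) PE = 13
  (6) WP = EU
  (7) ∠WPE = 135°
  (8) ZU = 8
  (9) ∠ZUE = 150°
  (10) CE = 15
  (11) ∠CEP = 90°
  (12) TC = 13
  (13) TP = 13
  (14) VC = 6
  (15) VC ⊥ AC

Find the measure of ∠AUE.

Step 1: By the law of cosines on triangle UEA: UA² = 2² + 4² − 2·2·4·cos(60°) = 12, so UA = 2·√3.
Step 2: By the inverse law of cosines on triangle AUE: cos(∠AUE) = ((2·√3)² + 2² − 4²) / (2·2·√3·2) = 0/13.86 = 0, so ∠AUE = 90°.

Therefore, the measure of angle ∠AUE = 90°.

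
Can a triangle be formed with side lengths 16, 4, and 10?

The longest side is 16. The other two sides sum to 4 + 10 = 14.
Since 14 ≤ 16, the two shorter sides cannot reach around to close the triangle.

No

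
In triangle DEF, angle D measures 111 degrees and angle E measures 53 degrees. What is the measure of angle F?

angle F = 180 - 111 - 53 = 16 degrees.

16 degrees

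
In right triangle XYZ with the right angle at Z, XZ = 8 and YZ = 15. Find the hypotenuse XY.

XY = sqrt(8^2 + 15^2) = sqrt(289) = 17

17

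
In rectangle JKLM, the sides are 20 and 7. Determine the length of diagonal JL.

d = sqrt(20^2 + 7^2) = sqrt(449)

sqrt(449)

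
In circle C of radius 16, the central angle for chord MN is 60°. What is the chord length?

Chord length = 2r sin(θ/2)
= 2 × 16 × sin(60°/2)
= 2 × 16 × sin(30°)
= 16

16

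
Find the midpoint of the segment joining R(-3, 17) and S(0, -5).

The midpoint is the average of the coordinates:
x: (-3 + 0)/2 = -3/2
y: (17 + -5)/2 = 6
Midpoint = (-3/2, 6)

(-3/2, 6)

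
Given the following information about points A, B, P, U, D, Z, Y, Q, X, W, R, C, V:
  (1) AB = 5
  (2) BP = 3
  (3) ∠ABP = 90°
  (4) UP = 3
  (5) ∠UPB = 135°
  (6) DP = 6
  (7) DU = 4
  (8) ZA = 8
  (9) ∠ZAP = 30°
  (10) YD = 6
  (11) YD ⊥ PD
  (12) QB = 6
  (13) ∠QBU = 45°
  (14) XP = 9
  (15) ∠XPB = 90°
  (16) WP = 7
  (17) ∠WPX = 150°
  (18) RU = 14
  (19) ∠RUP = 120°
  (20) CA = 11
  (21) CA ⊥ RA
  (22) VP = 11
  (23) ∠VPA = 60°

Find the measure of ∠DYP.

Step 1: By the law of cosines on triangle YDP: YP² = 6² + 6² − 2·6·6·cos(90°) = 72, so YP = 6·√2.
Step 2: By the inverse law of cosines on triangle DYP: cos(∠DYP) = (6² + (6·√2)² − 6²) / (2·6·6·√2) = 72/101.82 = 0.7071, so ∠DYP = 45°.

Therefore, the measure of angle ∠DYP = 45°.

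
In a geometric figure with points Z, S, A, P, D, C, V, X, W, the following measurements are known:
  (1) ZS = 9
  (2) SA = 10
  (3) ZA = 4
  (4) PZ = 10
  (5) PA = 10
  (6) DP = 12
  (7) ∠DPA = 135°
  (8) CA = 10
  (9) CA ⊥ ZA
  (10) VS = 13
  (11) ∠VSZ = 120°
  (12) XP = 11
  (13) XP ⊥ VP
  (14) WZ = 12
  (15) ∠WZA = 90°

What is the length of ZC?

Step 1: By the law of cosines on triangle ZAC: ZC² = 4² + 10² − 2·4·10·cos(90°) = 116, so ZC = 2·√29.

Therefore, the length of ZC = 2·√29.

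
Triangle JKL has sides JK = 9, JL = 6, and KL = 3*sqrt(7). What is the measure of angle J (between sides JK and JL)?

When all three sides of a triangle are known, the law of cosines can be rearranged to find any angle.
cos(C) = (a² + b² - c²) / (2ab) gives cos(J) = 1/2.
Taking the inverse cosine: J = 60°.

60°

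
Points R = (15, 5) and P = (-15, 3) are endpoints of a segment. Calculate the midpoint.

The midpoint is the point halfway along the segment.
Move half the horizontal distance: 15 + (-15 - 15)/2 = 15 + -30/2 = 0
Move half the vertical distance: 5 + (3 - 5)/2 = 5 + -2/2 = 4
Midpoint = (0, 4)

(0, 4)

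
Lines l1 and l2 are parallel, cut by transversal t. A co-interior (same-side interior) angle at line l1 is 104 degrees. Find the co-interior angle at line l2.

Co-interior angles sum to 180: 180 - 104 = 76 degrees.

76 degrees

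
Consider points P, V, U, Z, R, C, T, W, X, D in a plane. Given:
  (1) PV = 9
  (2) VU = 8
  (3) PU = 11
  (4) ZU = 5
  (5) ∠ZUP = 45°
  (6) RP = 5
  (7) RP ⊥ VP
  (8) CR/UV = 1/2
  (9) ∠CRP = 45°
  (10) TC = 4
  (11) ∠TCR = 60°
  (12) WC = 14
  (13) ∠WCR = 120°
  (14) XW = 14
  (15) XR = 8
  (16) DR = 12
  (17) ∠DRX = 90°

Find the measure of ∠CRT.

From the given relations: CR = 1/2·UV = 1/2·8 = 4.
Step 1: By the law of cosines on triangle RCT: RT² = 4² + 4² − 2·4·4·cos(60°) = 16, so RT = 4.
Step 2: By the inverse law of cosines on triangle CRT: cos(∠CRT) = (4² + 4² − 4²) / (2·4·4) = 16/32 = 0.5, so ∠CRT = 60°.

Therefore, the measure of angle ∠CRT = 60°.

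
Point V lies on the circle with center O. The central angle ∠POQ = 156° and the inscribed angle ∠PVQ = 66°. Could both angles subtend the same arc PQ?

By the inscribed angle theorem, the inscribed angle for a central angle of 156° should be 156° / 2 = 78°.
The given inscribed angle is 66°, which does not equal 78°.
Therefore, no, they do not correspond to the same arc.

No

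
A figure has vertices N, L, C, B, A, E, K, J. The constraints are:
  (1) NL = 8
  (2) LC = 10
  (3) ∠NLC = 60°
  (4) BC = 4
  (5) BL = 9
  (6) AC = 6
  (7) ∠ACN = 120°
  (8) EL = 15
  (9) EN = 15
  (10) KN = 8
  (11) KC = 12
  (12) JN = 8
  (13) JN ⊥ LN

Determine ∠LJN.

Step 1: By the law of cosines on triangle JNL: JL² = 8² + 8² − 2·8·8·cos(90°) = 128, so JL = 8·√2.
Step 2: By the inverse law of cosines on triangle LJN: cos(∠LJN) = ((8·√2)² + 8² − 8²) / (2·8·√2·8) = 128/181.02 = 0.7071, so ∠LJN = 45°.

Therefore, the measure of angle ∠LJN = 45°.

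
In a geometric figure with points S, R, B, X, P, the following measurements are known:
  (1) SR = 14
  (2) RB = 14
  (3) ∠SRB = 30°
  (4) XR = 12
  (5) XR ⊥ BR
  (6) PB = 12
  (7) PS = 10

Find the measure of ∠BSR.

Step 1: By the law of cosines on triangle SRB: SB² = 14² + 14² − 2·14·14·cos(30°) = 52.52, so SB ≈ 7.25.
Step 2: By the inverse law of cosines on triangle BSR: cos(∠BSR) = (7.25² + 14² − 14²) / (2·7.25·14) = 52.52/202.91 = 0.2588, so ∠BSR = 75°.

Therefore, the measure of angle ∠BSR = 75°.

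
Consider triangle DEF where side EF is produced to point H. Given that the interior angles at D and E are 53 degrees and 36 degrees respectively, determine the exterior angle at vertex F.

By the exterior angle theorem, an exterior angle of a triangle equals the sum of the two remote interior angles.
Exterior angle = angle D + angle E
Exterior angle = 53 + 36 = 89 degrees

89 degrees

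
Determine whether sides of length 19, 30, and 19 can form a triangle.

For three segments to close into a triangle, no single side can be as long as the other two combined.
The longest side is 30, and 19 + 19 = 38 > 30.
A triangle can be formed.

Yes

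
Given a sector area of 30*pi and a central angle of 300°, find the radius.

Sector area A = πr² × θ/360, so r² = 360A / (πθ).
r² = 360 × 30*pi / (π × 300)
r² = 36
r = 6

6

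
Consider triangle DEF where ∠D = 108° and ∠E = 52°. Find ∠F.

By the triangle angle sum property, the three interior angles of any triangle add up to 180°.
We know angle D = 108° and angle E = 52°, so their sum is 160°.
Therefore angle F = 180° - 160° = 20°.

20 degrees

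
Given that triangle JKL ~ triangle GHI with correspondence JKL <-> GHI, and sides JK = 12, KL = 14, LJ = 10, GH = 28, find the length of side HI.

k = 28/12 = 7/3. HI = 7/3 * 14 = 98/3.

98/3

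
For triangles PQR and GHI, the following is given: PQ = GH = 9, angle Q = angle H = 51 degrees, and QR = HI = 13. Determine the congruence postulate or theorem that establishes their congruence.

The given information matches SAS: Two pairs of corresponding sides and the included angle are equal (Side-Angle-Side).

SAS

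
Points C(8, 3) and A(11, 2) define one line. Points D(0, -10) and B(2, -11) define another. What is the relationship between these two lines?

Slope of line 1: m1 = (2 - 3)/(11 - 8) = -1/3 = -1/3
Slope of line 2: m2 = (-11 - -10)/(2 - 0) = -1/2 = -1/2
m1 != m2 (-1/3 != -1/2), so not parallel.
m1 * m2 = (-1/3) * (-1/2) = 1/6 != -1, so not perpendicular.
The lines are neither parallel nor perpendicular.

Neither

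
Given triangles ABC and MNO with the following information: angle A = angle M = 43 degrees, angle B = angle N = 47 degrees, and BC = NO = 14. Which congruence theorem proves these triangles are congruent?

Consider the given information: angle A = angle M = 43 degrees, angle B = angle N = 47 degrees, and BC = NO = 14
This is not SSS or SAS: SSS requires all three pairs of sides, but we don't have that. SAS requires two sides and the included angle between them.
The correct criterion is AAS. Two pairs of corresponding angles and a non-included side are equal (Angle-Angle-Side).

AAS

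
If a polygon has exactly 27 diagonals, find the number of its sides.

Using d = n(n - 3)/2, we solve 27 = n(n - 3)/2.
So n(n - 3) = 54.
Testing n = 9: 9 * 6 = 54 = 54. Correct.
The polygon has 9 sides.

9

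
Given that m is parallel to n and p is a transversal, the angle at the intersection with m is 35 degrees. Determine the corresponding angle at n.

Corresponding angles formed by parallel lines and a transversal are equal.
The given angle is 35 degrees.
The corresponding angle = 35 degrees.

35 degrees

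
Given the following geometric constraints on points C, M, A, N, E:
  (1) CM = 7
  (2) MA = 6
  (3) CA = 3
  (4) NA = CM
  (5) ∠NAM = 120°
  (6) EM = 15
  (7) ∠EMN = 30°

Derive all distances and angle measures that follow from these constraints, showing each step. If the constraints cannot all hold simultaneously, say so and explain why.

The constraints are consistent.

From the given relations:
  NA = CM = 7

Step 1: From MA = 6, AN = 7, and ∠MAN = 120°, by the law of cosines:
  MN² = MA² + AN² - 2·MA·AN·cos(120°) = 36 + 49 + 42 = 127
  MN = √127

Step 2: From CA = 3, CM = 7, AM = 6, by the inverse law of cosines:
  cos(∠ACM) = (CA² + CM² - AM²) / (2·CA·CM)
  ∠ACM = 58.41°

Step 3: From MA = 6, MC = 7, AC = 3, by the inverse law of cosines:
  cos(∠AMC) = (MA² + MC² - AC²) / (2·MA·MC)
  ∠AMC = 25.21°

Step 4: From AC = 3, AM = 6, CM = 7, by the inverse law of cosines:
  cos(∠CAM) = (AC² + AM² - CM²) / (2·AC·AM)
  ∠CAM = 96.38°

Step 5: From NM = √127, ME = 15, and ∠NME = 30°, by the law of cosines:
  NE² = NM² + ME² - 2·NM·ME·cos(30°) = 127 + 225 - 292.8 = 59.21
  NE ≈ 7.69

Step 6: From MA = 6, MN = √127, AN = 7, by the inverse law of cosines:
  cos(∠AMN) = (MA² + MN² - AN²) / (2·MA·MN)
  ∠AMN = 32.54°

Step 7: From NA = 7, NM = √127, AM = 6, by the inverse law of cosines:
  cos(∠ANM) = (NA² + NM² - AM²) / (2·NA·NM)
  ∠ANM = 27.46°

Step 8: From NE = 7.69, NM = √127, EM = 15, by the inverse law of cosines:
  cos(∠ENM) = (NE² + NM² - EM²) / (2·NE·NM)
  ∠ENM = 102.92°

Step 9: From EM = 15, EN = 7.69, MN = √127, by the inverse law of cosines:
  cos(∠MEN) = (EM² + EN² - MN²) / (2·EM·EN)
  ∠MEN = 47.08°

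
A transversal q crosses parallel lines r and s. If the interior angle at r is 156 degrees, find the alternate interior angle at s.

Alternate interior angles formed by parallel lines and a transversal are equal.
The given angle is 156 degrees.
The alternate interior angle = 156 degrees.

156 degrees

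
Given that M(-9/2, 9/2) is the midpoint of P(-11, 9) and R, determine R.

Using the midpoint formula: M = ((x1 + x2)/2, (y1 + y2)/2)
We know M = (-9/2, 9/2) and P = (-11, 9)
For x: -9/2 = (-11 + x2)/2, so x2 = 2*-9/2 - -11 = 2
For y: 9/2 = (9 + y2)/2, so y2 = 2*9/2 - 9 = 0
R = (2, 0)

(2, 0)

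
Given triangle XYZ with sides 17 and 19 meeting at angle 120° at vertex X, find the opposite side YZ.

When two sides and the included angle are known, the law of cosines gives the third side.
c^2 = a^2 + b^2 - 2ab cos(C) generalizes the Pythagorean theorem to non-right triangles.
Here: YZ^2 = 289 + 361 - 646*(-1/2) = 973
YZ = sqrt(973)

sqrt(973)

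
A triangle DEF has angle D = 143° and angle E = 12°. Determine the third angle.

By the triangle angle sum property, the three interior angles of any triangle add up to 180°.
We know angle D = 143° and angle E = 12°, so their sum is 155°.
Therefore angle F = 180° - 155° = 25°.

25 degrees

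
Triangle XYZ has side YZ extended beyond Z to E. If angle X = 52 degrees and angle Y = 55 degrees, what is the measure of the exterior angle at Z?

The interior angle at Z is 180 - 52 - 55 = 73 degrees.
The exterior angle and interior angle at Z are supplementary:
Exterior angle = 180 - 73 = 107 degrees.

107 degrees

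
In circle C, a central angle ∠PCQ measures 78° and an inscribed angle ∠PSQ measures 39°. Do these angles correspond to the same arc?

By the inscribed angle theorem, if both angles subtend the same arc, the inscribed angle must be half the central angle.
Half of 78° = 39°, which equals the given inscribed angle of 39°.
Therefore, yes, they correspond to the same arc.

Yes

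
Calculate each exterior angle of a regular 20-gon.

Each exterior angle of a regular n-gon is 360 / n.
For n = 20: 360 / 20 = 18 degrees.

18 degrees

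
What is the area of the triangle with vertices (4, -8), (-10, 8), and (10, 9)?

Using the Shoelace formula for a triangle:
Area = (1/2)|x0(y1 - y2) + x1(y2 - y0) + x2(y0 - y1)|
Area = (1/2)|4(8 - 9) + -10(9 - -8) + 10(-8 - 8)|
Area = (1/2)|-4 + -170 + -160|
Area = (1/2)|-334|
Area = (1/2)(334)
Area = 167

167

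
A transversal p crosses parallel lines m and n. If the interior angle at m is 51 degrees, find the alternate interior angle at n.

Alternate interior angles lie on opposite sides of the transversal, between the parallel lines.
By the alternate interior angle theorem, they are equal: 51 degrees.

51 degrees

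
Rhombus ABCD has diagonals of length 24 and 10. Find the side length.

Half-diagonals are 12 and 5. side = sqrt(12^2 + 5^2) = sqrt(169) = 13

13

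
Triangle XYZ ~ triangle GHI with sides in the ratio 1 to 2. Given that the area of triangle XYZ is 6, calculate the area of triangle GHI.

Area ratio = (1/2)^2 = 1/4. Area of GHI = 6 * 4/1 = 24.

24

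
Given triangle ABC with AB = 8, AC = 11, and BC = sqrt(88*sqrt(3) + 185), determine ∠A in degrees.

By the inverse law of cosines: cos(A) = (AB² + AC² - BC²) / (2 × AB × AC)
cos(A) = (8² + 11² - (sqrt(88*sqrt(3) + 185))²) / (2 × 8 × 11)
cos(A) = (64 + 121 - (88*sqrt(3) + 185)) / 176
cos(A) = -sqrt(3)/2
A = arccos(-sqrt(3)/2) = 150°

150°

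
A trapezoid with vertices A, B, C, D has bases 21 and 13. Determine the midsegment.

The midsegment (median) of a trapezoid connects the midpoints of the non-parallel sides.
Its length is the average of the two bases: (21 + 13) / 2 = 17.

17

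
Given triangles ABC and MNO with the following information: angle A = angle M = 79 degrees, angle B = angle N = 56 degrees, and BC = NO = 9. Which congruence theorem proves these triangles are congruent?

The given information provides:
angle A = angle M = 79 degrees, angle B = angle N = 56 degrees, and BC = NO = 9
This matches the AAS congruence theorem.
Two pairs of corresponding angles and a non-included side are equal (Angle-Angle-Side).

AAS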